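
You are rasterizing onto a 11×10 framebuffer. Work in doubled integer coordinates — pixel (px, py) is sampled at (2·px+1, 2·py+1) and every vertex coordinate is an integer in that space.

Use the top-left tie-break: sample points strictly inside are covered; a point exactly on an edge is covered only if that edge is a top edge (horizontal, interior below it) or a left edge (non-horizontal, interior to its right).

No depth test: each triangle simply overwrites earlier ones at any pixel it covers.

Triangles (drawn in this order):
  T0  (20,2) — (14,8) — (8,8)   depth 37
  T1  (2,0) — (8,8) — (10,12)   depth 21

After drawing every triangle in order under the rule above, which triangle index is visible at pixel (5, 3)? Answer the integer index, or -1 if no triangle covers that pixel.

T0:
  2·area = 36
  edge (20, 2)→(14, 8): d=(-6,6) right/bottom  bias=-1
  edge (14, 8)→(8, 8): d=(-6,0) right/bottom  bias=-1
  edge (8, 8)→(20, 2): d=(12,-6) top-left  bias=+0
    (10,0)@(21, 1): e=[0,42,-6] → ·  [on edge]
    (9,1)@(19, 3): e=[0,30,6] → ·  [on edge]
    (7,2)@(15, 5): e=[12,18,6] → █
    (8,2)@(17, 5): e=[0,18,18] → ·  [on edge]
    (5,3)@(11, 7): e=[24,6,6] → █
    (6,3)@(13, 7): e=[12,6,18] → █
    (7,3)@(15, 7): e=[0,6,30] → ·  [on edge]
    (5,4)@(11, 9): e=[12,-6,30] → ·
    (6,4)@(13, 9): e=[0,-6,42] → ·  [on edge]
    (5,5)@(11, 11): e=[0,-18,54] → ·  [on edge]
    (4,6)@(9, 13): e=[0,-30,66] → ·  [on edge]
    (3,7)@(7, 15): e=[0,-42,78] → ·  [on edge]
    (2,8)@(5, 17): e=[0,-54,90] → ·  [on edge]
    (1,9)@(3, 19): e=[0,-66,102] → ·  [on edge]
  covered (3 px):
    · · · · · · · · · · ·
    · · · · · · · · · · ·
    · · · · · · · █ · · ·
    · · · · · █ █ · · · ·
    · · · · · · · · · · ·
    · · · · · · · · · · ·
    · · · · · · · · · · ·
    · · · · · · · · · · ·
    · · · · · · · · · · ·
    · · · · · · · · · · ·
T1:
  2·area = 8
  edge (2, 0)→(8, 8): d=(6,8) right/bottom  bias=-1
  edge (8, 8)→(10, 12): d=(2,4) right/bottom  bias=-1
  edge (10, 12)→(2, 0): d=(-8,-12) top-left  bias=+0
    (3,3)@(7, 7): e=[2,2,4] → █
    (4,3)@(9, 7): e=[-14,-6,28] → ·
    (3,4)@(7, 9): e=[14,6,-12] → ·
  covered (1 px):
    · · · · · · · · · · ·
    · · · · · · · · · · ·
    · · · · · · · · · · ·
    · · · █ · · · · · · ·
    · · · · · · · · · · ·
    · · · · · · · · · · ·
    · · · · · · · · · · ·
    · · · · · · · · · · ·
    · · · · · · · · · · ·
    · · · · · · · · · · ·

Z-buffer (winner per pixel, '.' = empty):
  . . . . . . . . . . .
  . . . . . . . . . . .
  . . . . . . . 0 . . .
  . . . 1 . 0 0 . . . .
  . . . . . . . . . . .
  . . . . . . . . . . .
  . . . . . . . . . . .
  . . . . . . . . . . .
  . . . . . . . . . . .
  . . . . . . . . . . .

Final: 0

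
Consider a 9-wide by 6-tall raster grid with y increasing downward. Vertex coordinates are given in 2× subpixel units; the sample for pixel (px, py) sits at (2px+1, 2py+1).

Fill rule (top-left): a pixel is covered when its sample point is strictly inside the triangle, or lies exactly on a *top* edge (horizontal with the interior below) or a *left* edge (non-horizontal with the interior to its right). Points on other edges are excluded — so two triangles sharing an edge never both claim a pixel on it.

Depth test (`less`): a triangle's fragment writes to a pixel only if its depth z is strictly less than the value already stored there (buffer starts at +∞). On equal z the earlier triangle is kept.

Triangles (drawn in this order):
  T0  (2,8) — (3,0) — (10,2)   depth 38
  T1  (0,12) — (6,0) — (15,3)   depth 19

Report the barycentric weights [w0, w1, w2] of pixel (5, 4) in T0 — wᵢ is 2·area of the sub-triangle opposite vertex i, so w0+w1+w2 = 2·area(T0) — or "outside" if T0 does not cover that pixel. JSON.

T0:
  2·area = 58
  edge (2, 8)→(3, 0): d=(1,-8) top-left  bias=+0
  edge (3, 0)→(10, 2): d=(7,2) right/bottom  bias=-1
  edge (10, 2)→(2, 8): d=(-8,6) right/bottom  bias=-1
    (1,0)@(3, 1): e=[1,7,50] → #
    (2,0)@(5, 1): e=[17,3,38] → #
    (3,0)@(7, 1): e=[33,-1,26] → ·
    (1,1)@(3, 3): e=[3,21,34] → #
    (3,1)@(7, 3): e=[35,13,10] → #
    (4,1)@(9, 3): e=[51,9,-2] → ·
    (1,2)@(3, 5): e=[5,35,18] → #
    (3,2)@(7, 5): e=[37,27,-6] → ·
    (1,3)@(3, 7): e=[7,49,2] → #
    (2,3)@(5, 7): e=[23,45,-10] → ·
    (1,4)@(3, 9): e=[9,63,-14] → ·
  covered (8 px):
    · # # · · · · · ·
    · # # # · · · · ·
    · # # · · · · · ·
    · # · · · · · · ·
    · · · · · · · · ·
    · · · · · · · · ·
T1:
  2·area = 126
  edge (0, 12)→(6, 0): d=(6,-12) top-left  bias=+0
  edge (6, 0)→(15, 3): d=(9,3) right/bottom  bias=-1
  edge (15, 3)→(0, 12): d=(-15,9) right/bottom  bias=-1
    (3,0)@(7, 1): e=[18,6,102] → #
    (4,0)@(9, 1): e=[42,0,84] → ·  [on edge]
    (2,1)@(5, 3): e=[6,30,90] → #
    (4,1)@(9, 3): e=[54,18,54] → #
    (5,1)@(11, 3): e=[78,12,36] → #
    (6,1)@(13, 3): e=[102,6,18] → #
    (7,1)@(15, 3): e=[126,0,0] → ·  [on edge]
    (2,2)@(5, 5): e=[18,48,60] → #
    (6,2)@(13, 5): e=[114,24,-12] → ·
    (1,3)@(3, 7): e=[6,72,48] → #
    (4,3)@(9, 7): e=[78,54,-6] → ·
    (5,3)@(11, 7): e=[102,48,-24] → ·
    (2,4)@(5, 9): e=[42,84,0] → ·  [on edge]
  covered (15 px):
    · · · # · · · · ·
    · · # # # # # · ·
    · · # # # # · · ·
    · # # # · · · · ·
    · # · · · · · · ·
    # · · · · · · · ·

Result: "outside"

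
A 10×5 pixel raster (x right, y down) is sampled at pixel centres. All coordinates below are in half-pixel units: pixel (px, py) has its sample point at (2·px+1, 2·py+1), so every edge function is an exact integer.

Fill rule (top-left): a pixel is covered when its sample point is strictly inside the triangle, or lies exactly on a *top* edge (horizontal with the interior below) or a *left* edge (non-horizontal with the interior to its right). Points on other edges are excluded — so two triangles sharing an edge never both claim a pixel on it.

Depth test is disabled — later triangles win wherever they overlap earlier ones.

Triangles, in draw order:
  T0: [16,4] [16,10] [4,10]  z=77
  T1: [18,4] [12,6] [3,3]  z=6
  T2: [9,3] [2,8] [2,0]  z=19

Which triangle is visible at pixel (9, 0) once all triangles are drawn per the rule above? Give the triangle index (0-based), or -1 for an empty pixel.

T0:
  2·area = 72
  edge (16, 4)→(16, 10): d=(0,6) right/bottom  bias=-1
  edge (16, 10)→(4, 10): d=(-12,0) right/bottom  bias=-1
  edge (4, 10)→(16, 4): d=(12,-6) top-left  bias=+0
    (7,2)@(15, 5): e=[6,60,6] → #
    (8,2)@(17, 5): e=[-6,60,18] → ·
    (5,3)@(11, 7): e=[30,36,6] → #
    (6,3)@(13, 7): e=[18,36,18] → #
    (8,3)@(17, 7): e=[-6,36,42] → ·
    (3,4)@(7, 9): e=[54,12,6] → #
    (4,4)@(9, 9): e=[42,12,18] → #
    (8,4)@(17, 9): e=[-6,12,66] → ·
  covered (9 px):
    · · · · · · · · · ·
    · · · · · · · · · ·
    · · · · · · · # · ·
    · · · · · # # # · ·
    · · · # # # # # · ·
T1:
  2·area = 36
  edge (18, 4)→(12, 6): d=(-6,2) right/bottom  bias=-1
  edge (12, 6)→(3, 3): d=(-9,-3) top-left  bias=+0
  edge (3, 3)→(18, 4): d=(15,1) right/bottom  bias=-1
    (1,1)@(3, 3): e=[36,0,0] → ·  [on edge]
    (4,2)@(9, 5): e=[12,0,24] → #  [on edge]
    (5,2)@(11, 5): e=[8,6,22] → #
    (6,2)@(13, 5): e=[4,12,20] → #
    (7,2)@(15, 5): e=[0,18,18] → ·  [on edge]
    (4,3)@(9, 7): e=[0,-18,54] → ·  [on edge]
    (5,3)@(11, 7): e=[-4,-12,52] → ·
    (6,3)@(13, 7): e=[-8,-6,50] → ·
    (7,3)@(15, 7): e=[-12,0,48] → ·  [on edge]
    (1,4)@(3, 9): e=[0,-54,90] → ·  [on edge]
  covered (3 px):
    · · · · · · · · · ·
    · · · · · · · · · ·
    · · · · # # # · · ·
    · · · · · · · · · ·
    · · · · · · · · · ·
T2:
  2·area = 56
  edge (9, 3)→(2, 8): d=(-7,5) right/bottom  bias=-1
  edge (2, 8)→(2, 0): d=(0,-8) top-left  bias=+0
  edge (2, 0)→(9, 3): d=(7,3) right/bottom  bias=-1
    (1,0)@(3, 1): e=[44,8,4] → #
    (2,0)@(5, 1): e=[34,24,-2] → ·
    (1,1)@(3, 3): e=[30,8,18] → #
    (2,1)@(5, 3): e=[20,24,12] → #
    (3,1)@(7, 3): e=[10,40,6] → #
    (4,1)@(9, 3): e=[0,56,0] → ·  [on edge]
    (1,2)@(3, 5): e=[16,8,32] → #
    (3,2)@(7, 5): e=[-4,40,20] → ·
    (1,3)@(3, 7): e=[2,8,46] → #
    (2,3)@(5, 7): e=[-8,24,40] → ·
    (1,4)@(3, 9): e=[-12,8,60] → ·
  covered (7 px):
    · # · · · · · · · ·
    · # # # · · · · · ·
    · # # · · · · · · ·
    · # · · · · · · · ·
    · · · · · · · · · ·

Z-buffer (winner per pixel, '.' = empty):
  . 2 . . . . . . . .
  . 2 2 2 . . . . . .
  . 2 2 . 1 1 1 0 . .
  . 2 . . . 0 0 0 . .
  . . . 0 0 0 0 0 . .

Result: -1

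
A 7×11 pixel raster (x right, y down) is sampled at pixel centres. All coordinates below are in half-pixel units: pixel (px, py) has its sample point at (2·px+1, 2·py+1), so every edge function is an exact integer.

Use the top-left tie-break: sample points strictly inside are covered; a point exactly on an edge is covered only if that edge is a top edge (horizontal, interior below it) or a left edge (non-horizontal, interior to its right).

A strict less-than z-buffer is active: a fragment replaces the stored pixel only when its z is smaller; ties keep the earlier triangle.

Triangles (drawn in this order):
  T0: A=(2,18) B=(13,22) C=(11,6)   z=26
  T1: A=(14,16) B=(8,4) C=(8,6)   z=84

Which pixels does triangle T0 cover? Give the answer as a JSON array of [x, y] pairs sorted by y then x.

T0:
  2·area = 168  (B↔C swapped to make it positive)
  edge (2, 18)→(11, 6): d=(9,-12) top-left  bias=+0
  edge (11, 6)→(13, 22): d=(2,16) right/bottom  bias=-1
  edge (13, 22)→(2, 18): d=(-11,-4) top-left  bias=+0
    (5,3)@(11, 7): e=[9,2,157] → X
    (6,3)@(13, 7): e=[33,-30,165] → .
    (4,4)@(9, 9): e=[3,38,127] → X
    (6,4)@(13, 9): e=[51,-26,143] → .
    (4,5)@(9, 11): e=[21,42,105] → X
    (6,5)@(13, 11): e=[69,-22,121] → .
    (3,6)@(7, 13): e=[15,78,75] → X
    (6,6)@(13, 13): e=[87,-18,99] → .
    (2,7)@(5, 15): e=[9,114,45] → X
    (6,7)@(13, 15): e=[105,-14,77] → .
    (1,8)@(3, 17): e=[3,150,15] → X
    (6,8)@(13, 17): e=[123,-10,55] → .
  covered (22 px):
    . . . . . . .
    . . . . . . .
    . . . . . . .
    . . . . . X .
    . . . . X X .
    . . . . X X .
    . . . X X X .
    . . X X X X .
    . X X X X X .
    . . X X X X .
    . . . . . X .
T1:
  2·area = 12  (B↔C swapped to make it positive)
  edge (14, 16)→(8, 6): d=(-6,-10) top-left  bias=+0
  edge (8, 6)→(8, 4): d=(0,-2) top-left  bias=+0
  edge (8, 4)→(14, 16): d=(6,12) right/bottom  bias=-1
    (2,0)@(5, 1): e=[0,-6,18] → .  [on edge]
    (4,3)@(9, 7): e=[4,2,6] → X
    (5,3)@(11, 7): e=[24,6,-18] → .
    (4,4)@(9, 9): e=[-8,2,18] → .
    (5,5)@(11, 11): e=[0,6,6] → X  [on edge]
    (6,5)@(13, 11): e=[20,10,-18] → .
    (5,6)@(11, 13): e=[-12,6,18] → .
  covered (2 px):
    . . . . . . .
    . . . . . . .
    . . . . . . .
    . . . . X . .
    . . . . . . .
    . . . . . X .
    . . . . . . .
    . . . . . . .
    . . . . . . .
    . . . . . . .
    . . . . . . .

Answer: [[5,3],[4,4],[5,4],[4,5],[5,5],[3,6],[4,6],[5,6],[2,7],[3,7],[4,7],[5,7],[1,8],[2,8],[3,8],[4,8],[5,8],[2,9],[3,9],[4,9],[5,9],[5,10]]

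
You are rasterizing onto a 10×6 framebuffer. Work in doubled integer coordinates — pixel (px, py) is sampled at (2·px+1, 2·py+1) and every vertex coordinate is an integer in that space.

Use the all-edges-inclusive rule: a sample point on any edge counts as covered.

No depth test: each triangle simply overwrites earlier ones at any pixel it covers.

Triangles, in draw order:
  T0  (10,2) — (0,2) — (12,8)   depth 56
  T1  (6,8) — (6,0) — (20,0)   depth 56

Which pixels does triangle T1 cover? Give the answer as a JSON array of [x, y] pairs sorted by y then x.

T0:
  2·area = 60  (B↔C swapped to make it positive)
  edge (10, 2)→(12, 8): d=(2,6) inclusive
  edge (12, 8)→(0, 2): d=(-12,-6) inclusive
  edge (0, 2)→(10, 2): d=(10,0) inclusive
    (1,1)@(3, 3): e=[44,6,10] → █
    (2,1)@(5, 3): e=[32,18,10] → █
    (3,1)@(7, 3): e=[20,30,10] → █
    (4,1)@(9, 3): e=[8,42,10] → █
    (5,1)@(11, 3): e=[-4,54,10] → ·
    (1,2)@(3, 5): e=[48,-18,30] → ·
    (2,2)@(5, 5): e=[36,-6,30] → ·
    (3,2)@(7, 5): e=[24,6,30] → █
    (5,2)@(11, 5): e=[0,30,30] → █  [on edge]
    (6,2)@(13, 5): e=[-12,42,30] → ·
    (3,3)@(7, 7): e=[28,-18,50] → ·
    (4,3)@(9, 7): e=[16,-6,50] → ·
    (6,5)@(13, 11): e=[0,-30,90] → ·  [on edge]
  covered (8 px):
    · · · · · · · · · ·
    · █ █ █ █ · · · · ·
    · · · █ █ █ · · · ·
    · · · · · █ · · · ·
    · · · · · · · · · ·
    · · · · · · · · · ·
T1:
  2·area = 112
  edge (6, 8)→(6, 0): d=(0,-8) inclusive
  edge (6, 0)→(20, 0): d=(14,0) inclusive
  edge (20, 0)→(6, 8): d=(-14,8) inclusive
    (3,0)@(7, 1): e=[8,14,90] → █
    (4,0)@(9, 1): e=[24,14,74] → █
    (5,0)@(11, 1): e=[40,14,58] → █
    (6,0)@(13, 1): e=[56,14,42] → █
    (7,0)@(15, 1): e=[72,14,26] → █
    (8,0)@(17, 1): e=[88,14,10] → █
    (9,0)@(19, 1): e=[104,14,-6] → ·
    (3,1)@(7, 3): e=[8,42,62] → █
    (7,1)@(15, 3): e=[72,42,-2] → ·
    (8,1)@(17, 3): e=[88,42,-18] → ·
    (3,2)@(7, 5): e=[8,70,34] → █
    (6,2)@(13, 5): e=[56,70,-14] → ·
  covered (14 px):
    · · · █ █ █ █ █ █ ·
    · · · █ █ █ █ · · ·
    · · · █ █ █ · · · ·
    · · · █ · · · · · ·
    · · · · · · · · · ·
    · · · · · · · · · ·

Final: [[3,0],[4,0],[5,0],[6,0],[7,0],[8,0],[3,1],[4,1],[5,1],[6,1],[3,2],[4,2],[5,2],[3,3]]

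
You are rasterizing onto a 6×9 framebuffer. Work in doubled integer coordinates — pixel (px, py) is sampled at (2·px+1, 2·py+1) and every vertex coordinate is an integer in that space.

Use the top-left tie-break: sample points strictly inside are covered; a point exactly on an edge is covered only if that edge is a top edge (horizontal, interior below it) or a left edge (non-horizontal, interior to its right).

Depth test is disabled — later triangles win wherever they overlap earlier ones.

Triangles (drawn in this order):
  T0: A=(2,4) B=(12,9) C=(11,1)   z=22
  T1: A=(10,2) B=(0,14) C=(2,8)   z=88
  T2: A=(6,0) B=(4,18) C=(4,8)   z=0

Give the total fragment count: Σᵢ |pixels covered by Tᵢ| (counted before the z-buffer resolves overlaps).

T0:
  2·area = 75  (B↔C swapped to make it positive)
  edge (2, 4)→(11, 1): d=(9,-3) top-left  bias=+0
  edge (11, 1)→(12, 9): d=(1,8) right/bottom  bias=-1
  edge (12, 9)→(2, 4): d=(-10,-5) top-left  bias=+0
    (5,0)@(11, 1): e=[0,0,75] → .  [on edge]
    (2,1)@(5, 3): e=[0,50,25] → X  [on edge]
    (3,1)@(7, 3): e=[6,34,35] → X
    (4,1)@(9, 3): e=[12,18,45] → X
    (5,1)@(11, 3): e=[18,2,55] → X
    (2,2)@(5, 5): e=[18,52,5] → X
    (2,3)@(5, 7): e=[36,54,-15] → .
    (3,3)@(7, 7): e=[42,38,-5] → .
    (4,3)@(9, 7): e=[48,22,5] → X
    (4,4)@(9, 9): e=[66,24,-15] → .
    (5,4)@(11, 9): e=[72,8,-5] → .
  covered (10 px):
    . . . . . .
    . . X X X X
    . . X X X X
    . . . . X X
    . . . . . .
    . . . . . .
    . . . . . .
    . . . . . .
    . . . . . .
T1:
  2·area = 36
  edge (10, 2)→(0, 14): d=(-10,12) right/bottom  bias=-1
  edge (0, 14)→(2, 8): d=(2,-6) top-left  bias=+0
  edge (2, 8)→(10, 2): d=(8,-6) top-left  bias=+0
    (4,1)@(9, 3): e=[2,32,2] → X
    (5,1)@(11, 3): e=[-22,44,14] → .
    (1,2)@(3, 5): e=[54,0,-18] → .  [on edge]
    (3,2)@(7, 5): e=[6,24,6] → X
    (4,2)@(9, 5): e=[-18,36,18] → .
    (2,3)@(5, 7): e=[10,16,10] → X
    (3,3)@(7, 7): e=[-14,28,22] → .
    (1,4)@(3, 9): e=[14,8,14] → X
    (2,4)@(5, 9): e=[-10,20,26] → .
    (0,5)@(1, 11): e=[18,0,18] → X  [on edge]
    (1,5)@(3, 11): e=[-6,12,30] → .
    (0,6)@(1, 13): e=[-2,4,34] → .
  covered (5 px):
    . . . . . .
    . . . . X .
    . . . X . .
    . . X . . .
    . X . . . .
    X . . . . .
    . . . . . .
    . . . . . .
    . . . . . .
T2:
  2·area = 20
  edge (6, 0)→(4, 18): d=(-2,18) right/bottom  bias=-1
  edge (4, 18)→(4, 8): d=(0,-10) top-left  bias=+0
  edge (4, 8)→(6, 0): d=(2,-8) top-left  bias=+0
    (2,2)@(5, 5): e=[8,10,2] → X
    (3,2)@(7, 5): e=[-28,30,18] → .
    (2,3)@(5, 7): e=[4,10,6] → X
    (3,3)@(7, 7): e=[-32,30,22] → .
    (2,4)@(5, 9): e=[0,10,10] → .  [on edge]
  covered (2 px):
    . . . . . .
    . . . . . .
    . . X . . .
    . . X . . .
    . . . . . .
    . . . . . .
    . . . . . .
    . . . . . .
    . . . . . .

Final: 17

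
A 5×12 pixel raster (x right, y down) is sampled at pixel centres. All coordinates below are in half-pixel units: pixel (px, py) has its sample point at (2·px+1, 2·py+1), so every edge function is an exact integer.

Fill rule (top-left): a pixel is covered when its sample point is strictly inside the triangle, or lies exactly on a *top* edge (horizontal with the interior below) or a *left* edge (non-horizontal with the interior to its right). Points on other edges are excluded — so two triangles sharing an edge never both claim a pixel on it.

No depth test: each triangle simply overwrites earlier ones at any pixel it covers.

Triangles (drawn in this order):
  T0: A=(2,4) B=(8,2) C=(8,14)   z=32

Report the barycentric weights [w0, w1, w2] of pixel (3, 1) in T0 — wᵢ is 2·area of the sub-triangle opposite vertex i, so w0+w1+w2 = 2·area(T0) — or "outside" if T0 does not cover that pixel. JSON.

T0:
  2·area = 72
  edge (2, 4)→(8, 2): d=(6,-2) top-left  bias=+0
  edge (8, 2)→(8, 14): d=(0,12) right/bottom  bias=-1
  edge (8, 14)→(2, 4): d=(-6,-10) top-left  bias=+0
    (2,1)@(5, 3): e=[0,36,36] → #  [on edge]
    (3,1)@(7, 3): e=[4,12,56] → #
    (4,1)@(9, 3): e=[8,-12,76] → ·
    (1,2)@(3, 5): e=[8,60,4] → #
    (4,2)@(9, 5): e=[20,-12,64] → ·
    (1,3)@(3, 7): e=[20,60,-8] → ·
    (2,3)@(5, 7): e=[24,36,12] → #
    (4,3)@(9, 7): e=[32,-12,52] → ·
    (2,4)@(5, 9): e=[36,36,0] → #  [on edge]
    (4,4)@(9, 9): e=[44,-12,40] → ·
    (2,5)@(5, 11): e=[48,36,-12] → ·
    (3,5)@(7, 11): e=[52,12,8] → #
  covered (10 px):
    · · · · ·
    · · # # ·
    · # # # ·
    · · # # ·
    · · # # ·
    · · · # ·
    · · · · ·
    · · · · ·
    · · · · ·
    · · · · ·
    · · · · ·
    · · · · ·

Answer: [12,56,4]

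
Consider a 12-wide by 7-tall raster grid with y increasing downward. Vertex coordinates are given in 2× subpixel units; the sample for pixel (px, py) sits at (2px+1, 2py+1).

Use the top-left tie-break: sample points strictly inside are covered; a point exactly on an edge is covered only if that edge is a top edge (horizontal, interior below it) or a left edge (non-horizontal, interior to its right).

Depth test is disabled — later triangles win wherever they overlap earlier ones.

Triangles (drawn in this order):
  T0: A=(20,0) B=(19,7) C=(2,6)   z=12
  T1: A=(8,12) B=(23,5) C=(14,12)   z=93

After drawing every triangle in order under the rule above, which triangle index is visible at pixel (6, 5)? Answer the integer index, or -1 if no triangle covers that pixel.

T0:
  2·area = 120
  edge (20, 0)→(19, 7): d=(-1,7) right/bottom  bias=-1
  edge (19, 7)→(2, 6): d=(-17,-1) top-left  bias=+0
  edge (2, 6)→(20, 0): d=(18,-6) top-left  bias=+0
    (8,0)@(17, 1): e=[20,100,0] → █  [on edge]
    (9,0)@(19, 1): e=[6,102,12] → █
    (10,0)@(21, 1): e=[-8,104,24] → ·
    (5,1)@(11, 3): e=[60,60,0] → █  [on edge]
    (6,1)@(13, 3): e=[46,62,12] → █
    (7,1)@(15, 3): e=[32,64,24] → █
    (10,1)@(21, 3): e=[-10,70,60] → ·
    (2,2)@(5, 5): e=[100,20,0] → █  [on edge]
    (3,2)@(7, 5): e=[86,22,12] → █
    (4,2)@(9, 5): e=[72,24,24] → █
    (10,2)@(21, 5): e=[-12,36,96] → ·
    (2,3)@(5, 7): e=[98,-14,36] → ·
    (9,3)@(19, 7): e=[0,0,120] → ·  [on edge]
  covered (15 px):
    · · · · · · · · █ █ · ·
    · · · · · █ █ █ █ █ · ·
    · · █ █ █ █ █ █ █ █ · ·
    · · · · · · · · · · · ·
    · · · · · · · · · · · ·
    · · · · · · · · · · · ·
    · · · · · · · · · · · ·
T1:
  2·area = 42
  edge (8, 12)→(23, 5): d=(15,-7) top-left  bias=+0
  edge (23, 5)→(14, 12): d=(-9,7) right/bottom  bias=-1
  edge (14, 12)→(8, 12): d=(-6,0) right/bottom  bias=-1
    (11,2)@(23, 5): e=[0,0,42] → ·  [on edge]
    (9,3)@(19, 7): e=[2,10,30] → █
    (10,3)@(21, 7): e=[16,-4,30] → ·
    (7,4)@(15, 9): e=[4,20,18] → █
    (8,4)@(17, 9): e=[18,6,18] → █
    (9,4)@(19, 9): e=[32,-8,18] → ·
    (5,5)@(11, 11): e=[6,30,6] → █
    (6,5)@(13, 11): e=[20,16,6] → █
    (8,5)@(17, 11): e=[48,-12,6] → ·
    (5,6)@(11, 13): e=[36,12,-6] → ·
    (6,6)@(13, 13): e=[50,-2,-6] → ·
    (7,6)@(15, 13): e=[64,-16,-6] → ·
  covered (6 px):
    · · · · · · · · · · · ·
    · · · · · · · · · · · ·
    · · · · · · · · · · · ·
    · · · · · · · · · █ · ·
    · · · · · · · █ █ · · ·
    · · · · · █ █ █ · · · ·
    · · · · · · · · · · · ·

Z-buffer (winner per pixel, '.' = empty):
  . . . . . . . . 0 0 . .
  . . . . . 0 0 0 0 0 . .
  . . 0 0 0 0 0 0 0 0 . .
  . . . . . . . . . 1 . .
  . . . . . . . 1 1 . . .
  . . . . . 1 1 1 . . . .
  . . . . . . . . . . . .

Result: 1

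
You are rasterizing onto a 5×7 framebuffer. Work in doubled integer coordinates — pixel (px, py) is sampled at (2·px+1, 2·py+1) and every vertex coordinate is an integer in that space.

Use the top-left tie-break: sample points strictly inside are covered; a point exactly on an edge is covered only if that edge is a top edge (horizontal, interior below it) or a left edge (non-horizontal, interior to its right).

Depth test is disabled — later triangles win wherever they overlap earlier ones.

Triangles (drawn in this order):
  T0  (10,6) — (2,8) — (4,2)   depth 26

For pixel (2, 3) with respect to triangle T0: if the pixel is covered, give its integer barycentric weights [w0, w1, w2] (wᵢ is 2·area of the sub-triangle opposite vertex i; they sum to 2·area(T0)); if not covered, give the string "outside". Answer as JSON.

T0:
  2·area = 44
  edge (10, 6)→(2, 8): d=(-8,2) right/bottom  bias=-1
  edge (2, 8)→(4, 2): d=(2,-6) top-left  bias=+0
  edge (4, 2)→(10, 6): d=(6,4) right/bottom  bias=-1
    (2,1)@(5, 3): e=[34,8,2] → █
    (3,1)@(7, 3): e=[30,20,-6] → ·
    (1,2)@(3, 5): e=[22,0,22] → █  [on edge]
    (3,2)@(7, 5): e=[14,24,6] → █
    (4,2)@(9, 5): e=[10,36,-2] → ·
    (1,3)@(3, 7): e=[6,4,34] → █
    (3,3)@(7, 7): e=[-2,28,18] → ·
    (1,4)@(3, 9): e=[-10,8,46] → ·
    (2,4)@(5, 9): e=[-14,20,38] → ·
    (0,5)@(1, 11): e=[-22,0,66] → ·  [on edge]
  covered (6 px):
    · · · · ·
    · · █ · ·
    · █ █ █ ·
    · █ █ · ·
    · · · · ·
    · · · · ·
    · · · · ·

Result: [16,26,2]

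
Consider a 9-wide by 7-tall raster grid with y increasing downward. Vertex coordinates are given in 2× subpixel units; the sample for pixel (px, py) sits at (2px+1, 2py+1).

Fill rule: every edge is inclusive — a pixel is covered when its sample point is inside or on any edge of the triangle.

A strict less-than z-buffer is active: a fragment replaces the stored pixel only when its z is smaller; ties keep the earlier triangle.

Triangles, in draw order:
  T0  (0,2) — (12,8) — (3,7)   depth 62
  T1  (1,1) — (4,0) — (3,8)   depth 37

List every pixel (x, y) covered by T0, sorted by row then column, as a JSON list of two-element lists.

T0:
  2·area = 42
  edge (0, 2)→(12, 8): d=(12,6) inclusive
  edge (12, 8)→(3, 7): d=(-9,-1) inclusive
  edge (3, 7)→(0, 2): d=(-3,-5) inclusive
    (0,1)@(1, 3): e=[6,34,2] → #
    (1,1)@(3, 3): e=[-6,36,12] → ·
    (0,2)@(1, 5): e=[30,16,-4] → ·
    (1,2)@(3, 5): e=[18,18,6] → #
    (2,2)@(5, 5): e=[6,20,16] → #
    (3,2)@(7, 5): e=[-6,22,26] → ·
    (1,3)@(3, 7): e=[42,0,0] → #  [on edge]
    (3,3)@(7, 7): e=[18,4,20] → #
    (4,3)@(9, 7): e=[6,6,30] → #
    (5,3)@(11, 7): e=[-6,8,40] → ·
    (1,4)@(3, 9): e=[66,-18,-6] → ·
    (2,4)@(5, 9): e=[54,-16,4] → ·
  covered (7 px):
    · · · · · · · · ·
    # · · · · · · · ·
    · # # · · · · · ·
    · # # # # · · · ·
    · · · · · · · · ·
    · · · · · · · · ·
    · · · · · · · · ·
T1:
  2·area = 23
  edge (1, 1)→(4, 0): d=(3,-1) inclusive
  edge (4, 0)→(3, 8): d=(-1,8) inclusive
  edge (3, 8)→(1, 1): d=(-2,-7) inclusive
    (0,0)@(1, 1): e=[0,23,0] → #  [on edge]
    (1,0)@(3, 1): e=[2,7,14] → #
    (2,0)@(5, 1): e=[4,-9,28] → ·
    (0,1)@(1, 3): e=[6,21,-4] → ·
    (1,1)@(3, 3): e=[8,5,10] → #
    (2,1)@(5, 3): e=[10,-11,24] → ·
    (1,2)@(3, 5): e=[14,3,6] → #
    (2,2)@(5, 5): e=[16,-13,20] → ·
    (1,3)@(3, 7): e=[20,1,2] → #
    (2,3)@(5, 7): e=[22,-15,16] → ·
    (1,4)@(3, 9): e=[26,-1,-2] → ·
  covered (5 px):
    # # · · · · · · ·
    · # · · · · · · ·
    · # · · · · · · ·
    · # · · · · · · ·
    · · · · · · · · ·
    · · · · · · · · ·
    · · · · · · · · ·

Answer: [[0,1],[1,2],[2,2],[1,3],[2,3],[3,3],[4,3]]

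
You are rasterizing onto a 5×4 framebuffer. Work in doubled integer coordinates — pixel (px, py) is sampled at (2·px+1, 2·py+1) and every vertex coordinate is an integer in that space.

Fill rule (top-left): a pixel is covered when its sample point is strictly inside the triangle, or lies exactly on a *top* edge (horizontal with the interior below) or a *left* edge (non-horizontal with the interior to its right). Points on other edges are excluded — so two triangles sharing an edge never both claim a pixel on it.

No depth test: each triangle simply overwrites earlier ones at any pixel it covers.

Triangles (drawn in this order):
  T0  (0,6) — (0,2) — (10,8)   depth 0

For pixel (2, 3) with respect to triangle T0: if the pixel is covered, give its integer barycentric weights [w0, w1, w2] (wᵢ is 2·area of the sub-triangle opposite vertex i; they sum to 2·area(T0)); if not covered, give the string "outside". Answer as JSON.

T0:
  2·area = 40
  edge (0, 6)→(0, 2): d=(0,-4) top-left  bias=+0
  edge (0, 2)→(10, 8): d=(10,6) right/bottom  bias=-1
  edge (10, 8)→(0, 6): d=(-10,-2) top-left  bias=+0
    (0,1)@(1, 3): e=[4,4,32] → #
    (1,1)@(3, 3): e=[12,-8,36] → ·
    (0,2)@(1, 5): e=[4,24,12] → #
    (1,2)@(3, 5): e=[12,12,16] → #
    (2,2)@(5, 5): e=[20,0,20] → ·  [on edge]
    (0,3)@(1, 7): e=[4,44,-8] → ·
    (1,3)@(3, 7): e=[12,32,-4] → ·
    (2,3)@(5, 7): e=[20,20,0] → #  [on edge]
    (3,3)@(7, 7): e=[28,8,4] → #
    (4,3)@(9, 7): e=[36,-4,8] → ·
  covered (5 px):
    · · · · ·
    # · · · ·
    # # · · ·
    · · # # ·

Final: [20,0,20]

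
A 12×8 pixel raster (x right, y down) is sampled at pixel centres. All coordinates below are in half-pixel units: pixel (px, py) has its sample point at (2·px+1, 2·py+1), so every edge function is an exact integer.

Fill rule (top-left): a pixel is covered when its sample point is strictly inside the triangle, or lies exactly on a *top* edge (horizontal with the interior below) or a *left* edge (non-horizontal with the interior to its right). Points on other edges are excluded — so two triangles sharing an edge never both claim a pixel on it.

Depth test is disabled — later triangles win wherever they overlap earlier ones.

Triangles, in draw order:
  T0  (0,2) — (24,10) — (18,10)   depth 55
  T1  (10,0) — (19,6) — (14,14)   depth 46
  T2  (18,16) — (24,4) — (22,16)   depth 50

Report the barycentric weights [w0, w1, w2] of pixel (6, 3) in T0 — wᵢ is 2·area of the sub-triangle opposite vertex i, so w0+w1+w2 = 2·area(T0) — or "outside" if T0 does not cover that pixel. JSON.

T0:
  2·area = 48
  edge (0, 2)→(24, 10): d=(24,8) right/bottom  bias=-1
  edge (24, 10)→(18, 10): d=(-6,0) right/bottom  bias=-1
  edge (18, 10)→(0, 2): d=(-18,-8) top-left  bias=+0
    (1,1)@(3, 3): e=[0,42,6] → ·  [on edge]
    (3,2)@(7, 5): e=[16,30,2] → █
    (4,2)@(9, 5): e=[0,30,18] → ·  [on edge]
    (3,3)@(7, 7): e=[64,18,-34] → ·
    (6,3)@(13, 7): e=[16,18,14] → █
    (7,3)@(15, 7): e=[0,18,30] → ·  [on edge]
    (6,4)@(13, 9): e=[64,6,-22] → ·
    (8,4)@(17, 9): e=[32,6,10] → █
    (9,4)@(19, 9): e=[16,6,26] → █
    (10,4)@(21, 9): e=[0,6,42] → ·  [on edge]
    (8,5)@(17, 11): e=[80,-6,-26] → ·
    (9,5)@(19, 11): e=[64,-6,-10] → ·
  covered (4 px):
    · · · · · · · · · · · ·
    · · · · · · · · · · · ·
    · · · █ · · · · · · · ·
    · · · · · · █ · · · · ·
    · · · · · · · · █ █ · ·
    · · · · · · · · · · · ·
    · · · · · · · · · · · ·
    · · · · · · · · · · · ·
T1:
  2·area = 102
  edge (10, 0)→(19, 6): d=(9,6) right/bottom  bias=-1
  edge (19, 6)→(14, 14): d=(-5,8) right/bottom  bias=-1
  edge (14, 14)→(10, 0): d=(-4,-14) top-left  bias=+0
    (5,0)@(11, 1): e=[3,89,10] → █
    (6,0)@(13, 1): e=[-9,73,38] → ·
    (5,1)@(11, 3): e=[21,79,2] → █
    (6,1)@(13, 3): e=[9,63,30] → █
    (7,1)@(15, 3): e=[-3,47,58] → ·
    (5,2)@(11, 5): e=[39,69,-6] → ·
    (6,2)@(13, 5): e=[27,53,22] → █
    (7,2)@(15, 5): e=[15,37,50] → █
    (8,2)@(17, 5): e=[3,21,78] → █
    (9,2)@(19, 5): e=[-9,5,106] → ·
    (6,3)@(13, 7): e=[45,43,14] → █
    (9,3)@(19, 7): e=[9,-5,98] → ·
  covered (13 px):
    · · · · · █ · · · · · ·
    · · · · · █ █ · · · · ·
    · · · · · · █ █ █ · · ·
    · · · · · · █ █ █ · · ·
    · · · · · · █ █ █ · · ·
    · · · · · · · █ · · · ·
    · · · · · · · · · · · ·
    · · · · · · · · · · · ·
T2:
  2·area = 48
  edge (18, 16)→(24, 4): d=(6,-12) top-left  bias=+0
  edge (24, 4)→(22, 16): d=(-2,12) right/bottom  bias=-1
  edge (22, 16)→(18, 16): d=(-4,0) right/bottom  bias=-1
    (11,3)@(23, 7): e=[6,6,36] → █
    (11,4)@(23, 9): e=[18,2,28] → █
    (10,5)@(21, 11): e=[6,22,20] → █
    (11,5)@(23, 11): e=[30,-2,20] → ·
    (10,6)@(21, 13): e=[18,18,12] → █
    (11,6)@(23, 13): e=[42,-6,12] → ·
    (9,7)@(19, 15): e=[6,38,4] → █
    (11,7)@(23, 15): e=[54,-10,4] → ·
  covered (6 px):
    · · · · · · · · · · · ·
    · · · · · · · · · · · ·
    · · · · · · · · · · · ·
    · · · · · · · · · · · █
    · · · · · · · · · · · █
    · · · · · · · · · · █ ·
    · · · · · · · · · · █ ·
    · · · · · · · · · █ █ ·

Final: [18,14,16]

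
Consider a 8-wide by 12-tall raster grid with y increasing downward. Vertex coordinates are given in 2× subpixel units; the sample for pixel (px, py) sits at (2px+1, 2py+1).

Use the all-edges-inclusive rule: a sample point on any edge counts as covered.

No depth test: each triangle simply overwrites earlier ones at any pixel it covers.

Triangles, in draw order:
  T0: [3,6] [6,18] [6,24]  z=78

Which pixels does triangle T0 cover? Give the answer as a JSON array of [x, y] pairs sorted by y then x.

T0:
  2·area = 18
  edge (3, 6)→(6, 18): d=(3,12) inclusive
  edge (6, 18)→(6, 24): d=(0,6) inclusive
  edge (6, 24)→(3, 6): d=(-3,-18) inclusive
    (2,7)@(5, 15): e=[3,6,9] → X
    (3,7)@(7, 15): e=[-21,-6,45] → .
    (2,8)@(5, 17): e=[9,6,3] → X
    (3,8)@(7, 17): e=[-15,-6,39] → .
    (2,9)@(5, 19): e=[15,6,-3] → .
  covered (2 px):
    . . . . . . . .
    . . . . . . . .
    . . . . . . . .
    . . . . . . . .
    . . . . . . . .
    . . . . . . . .
    . . . . . . . .
    . . X . . . . .
    . . X . . . . .
    . . . . . . . .
    . . . . . . . .
    . . . . . . . .

Result: [[2,7],[2,8]]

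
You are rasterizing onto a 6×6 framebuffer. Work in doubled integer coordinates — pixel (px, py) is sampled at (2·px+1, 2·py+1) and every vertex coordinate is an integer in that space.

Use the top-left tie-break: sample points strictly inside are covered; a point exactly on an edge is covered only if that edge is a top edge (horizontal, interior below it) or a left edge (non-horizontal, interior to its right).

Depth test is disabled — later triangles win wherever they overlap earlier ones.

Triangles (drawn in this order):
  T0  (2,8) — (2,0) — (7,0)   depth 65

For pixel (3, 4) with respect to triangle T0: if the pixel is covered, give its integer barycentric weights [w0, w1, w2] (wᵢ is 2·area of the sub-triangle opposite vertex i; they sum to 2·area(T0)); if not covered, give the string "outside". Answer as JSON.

T0:
  2·area = 40
  edge (2, 8)→(2, 0): d=(0,-8) top-left  bias=+0
  edge (2, 0)→(7, 0): d=(5,0) top-left  bias=+0
  edge (7, 0)→(2, 8): d=(-5,8) right/bottom  bias=-1
    (1,0)@(3, 1): e=[8,5,27] → █
    (2,0)@(5, 1): e=[24,5,11] → █
    (3,0)@(7, 1): e=[40,5,-5] → ·
    (1,1)@(3, 3): e=[8,15,17] → █
    (3,1)@(7, 3): e=[40,15,-15] → ·
    (1,2)@(3, 5): e=[8,25,7] → █
    (2,2)@(5, 5): e=[24,25,-9] → ·
    (1,3)@(3, 7): e=[8,35,-3] → ·
  covered (5 px):
    · █ █ · · ·
    · █ █ · · ·
    · █ · · · ·
    · · · · · ·
    · · · · · ·
    · · · · · ·

Final: "outside"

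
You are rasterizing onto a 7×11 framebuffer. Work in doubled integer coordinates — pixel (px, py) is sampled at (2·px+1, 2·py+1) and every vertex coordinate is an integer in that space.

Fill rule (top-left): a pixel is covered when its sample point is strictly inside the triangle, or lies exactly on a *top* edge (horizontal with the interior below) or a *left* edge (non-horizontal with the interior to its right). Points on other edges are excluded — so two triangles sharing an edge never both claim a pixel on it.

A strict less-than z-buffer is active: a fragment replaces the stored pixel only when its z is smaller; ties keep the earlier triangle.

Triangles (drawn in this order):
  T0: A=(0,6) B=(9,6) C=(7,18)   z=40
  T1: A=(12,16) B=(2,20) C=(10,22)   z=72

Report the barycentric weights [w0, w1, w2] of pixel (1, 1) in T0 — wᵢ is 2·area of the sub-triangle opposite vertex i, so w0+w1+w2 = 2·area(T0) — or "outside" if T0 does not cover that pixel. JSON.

T0:
  2·area = 108
  edge (0, 6)→(9, 6): d=(9,0) top-left  bias=+0
  edge (9, 6)→(7, 18): d=(-2,12) right/bottom  bias=-1
  edge (7, 18)→(0, 6): d=(-7,-12) top-left  bias=+0
    (0,3)@(1, 7): e=[9,94,5] → #
    (1,3)@(3, 7): e=[9,70,29] → #
    (2,3)@(5, 7): e=[9,46,53] → #
    (3,3)@(7, 7): e=[9,22,77] → #
    (4,3)@(9, 7): e=[9,-2,101] → ·
    (0,4)@(1, 9): e=[27,90,-9] → ·
    (1,4)@(3, 9): e=[27,66,15] → #
    (4,4)@(9, 9): e=[27,-6,87] → ·
    (1,5)@(3, 11): e=[45,62,1] → #
    (4,5)@(9, 11): e=[45,-10,73] → ·
    (1,6)@(3, 13): e=[63,58,-13] → ·
    (2,6)@(5, 13): e=[63,34,11] → #
  covered (14 px):
    · · · · · · ·
    · · · · · · ·
    · · · · · · ·
    # # # # · · ·
    · # # # · · ·
    · # # # · · ·
    · · # # · · ·
    · · · # · · ·
    · · · # · · ·
    · · · · · · ·
    · · · · · · ·
T1:
  2·area = 52  (B↔C swapped to make it positive)
  edge (12, 16)→(10, 22): d=(-2,6) right/bottom  bias=-1
  edge (10, 22)→(2, 20): d=(-8,-2) top-left  bias=+0
  edge (2, 20)→(12, 16): d=(10,-4) top-left  bias=+0
    (6,6)@(13, 13): e=[0,78,-26] → ·  [on edge]
    (5,8)@(11, 17): e=[4,42,6] → #
    (6,8)@(13, 17): e=[-8,46,14] → ·
    (2,9)@(5, 19): e=[36,14,2] → #
    (3,9)@(7, 19): e=[24,18,10] → #
    (4,9)@(9, 19): e=[12,22,18] → #
    (5,9)@(11, 19): e=[0,26,26] → ·  [on edge]
    (2,10)@(5, 21): e=[32,-2,22] → ·
    (3,10)@(7, 21): e=[20,2,30] → #
    (5,10)@(11, 21): e=[-4,10,46] → ·
  covered (6 px):
    · · · · · · ·
    · · · · · · ·
    · · · · · · ·
    · · · · · · ·
    · · · · · · ·
    · · · · · · ·
    · · · · · · ·
    · · · · · · ·
    · · · · · # ·
    · · # # # · ·
    · · · # # · ·

Final: "outside"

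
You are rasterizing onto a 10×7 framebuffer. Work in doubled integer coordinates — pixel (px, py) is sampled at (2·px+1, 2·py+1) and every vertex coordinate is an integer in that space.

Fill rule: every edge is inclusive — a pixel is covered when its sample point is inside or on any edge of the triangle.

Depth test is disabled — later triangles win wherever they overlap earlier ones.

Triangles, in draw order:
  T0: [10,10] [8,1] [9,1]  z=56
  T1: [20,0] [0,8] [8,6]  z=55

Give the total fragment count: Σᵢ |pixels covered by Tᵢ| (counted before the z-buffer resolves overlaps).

T0:
  2·area = 9
  edge (10, 10)→(8, 1): d=(-2,-9) inclusive
  edge (8, 1)→(9, 1): d=(1,0) inclusive
  edge (9, 1)→(10, 10): d=(1,9) inclusive
    (0,0)@(1, 1): e=[-63,0,72] → .  [on edge]
    (1,0)@(3, 1): e=[-45,0,54] → .  [on edge]
    (2,0)@(5, 1): e=[-27,0,36] → .  [on edge]
    (3,0)@(7, 1): e=[-9,0,18] → .  [on edge]
    (4,0)@(9, 1): e=[9,0,0] → X  [on edge]
    (5,0)@(11, 1): e=[27,0,-18] → .  [on edge]
    (6,0)@(13, 1): e=[45,0,-36] → .  [on edge]
    (7,0)@(15, 1): e=[63,0,-54] → .  [on edge]
    (8,0)@(17, 1): e=[81,0,-72] → .  [on edge]
    (9,0)@(19, 1): e=[99,0,-90] → .  [on edge]
    (4,1)@(9, 3): e=[5,2,2] → X
    (5,1)@(11, 3): e=[23,2,-16] → .
  covered (3 px):
    . . . . X . . . . .
    . . . . X . . . . .
    . . . . X . . . . .
    . . . . . . . . . .
    . . . . . . . . . .
    . . . . . . . . . .
    . . . . . . . . . .
T1:
  2·area = 24  (B↔C swapped to make it positive)
  edge (20, 0)→(8, 6): d=(-12,6) inclusive
  edge (8, 6)→(0, 8): d=(-8,2) inclusive
  edge (0, 8)→(20, 0): d=(20,-8) inclusive
    (6,1)@(13, 3): e=[6,14,4] → X
    (7,1)@(15, 3): e=[-6,10,20] → .
    (4,2)@(9, 5): e=[6,6,12] → X
    (5,2)@(11, 5): e=[-6,2,28] → .
    (6,2)@(13, 5): e=[-18,-2,44] → .
    (1,3)@(3, 7): e=[18,2,4] → X
    (2,3)@(5, 7): e=[6,-2,20] → .
    (4,3)@(9, 7): e=[-18,-10,52] → .
    (1,4)@(3, 9): e=[-6,-14,44] → .
  covered (3 px):
    . . . . . . . . . .
    . . . . . . X . . .
    . . . . X . . . . .
    . X . . . . . . . .
    . . . . . . . . . .
    . . . . . . . . . .
    . . . . . . . . . .

Final: 6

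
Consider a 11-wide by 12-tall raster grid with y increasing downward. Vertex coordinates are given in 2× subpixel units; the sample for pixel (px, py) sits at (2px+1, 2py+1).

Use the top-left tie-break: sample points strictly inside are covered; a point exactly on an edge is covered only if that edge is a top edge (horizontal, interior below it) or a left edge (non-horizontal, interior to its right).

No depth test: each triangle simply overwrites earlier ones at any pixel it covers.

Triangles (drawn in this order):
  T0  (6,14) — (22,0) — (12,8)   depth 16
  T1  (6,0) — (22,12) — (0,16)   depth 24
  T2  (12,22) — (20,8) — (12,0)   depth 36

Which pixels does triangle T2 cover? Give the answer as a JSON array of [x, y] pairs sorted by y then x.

T0:
  2·area = 12  (B↔C swapped to make it positive)
  edge (6, 14)→(12, 8): d=(6,-6) top-left  bias=+0
  edge (12, 8)→(22, 0): d=(10,-8) top-left  bias=+0
  edge (22, 0)→(6, 14): d=(-16,14) right/bottom  bias=-1
    (9,0)@(19, 1): e=[0,-14,26] → ·  [on edge]
    (8,1)@(17, 3): e=[0,-10,22] → ·  [on edge]
    (7,2)@(15, 5): e=[0,-6,18] → ·  [on edge]
    (6,3)@(13, 7): e=[0,-2,14] → ·  [on edge]
    (5,4)@(11, 9): e=[0,2,10] → █  [on edge]
    (6,4)@(13, 9): e=[12,18,-18] → ·
    (4,5)@(9, 11): e=[0,6,6] → █  [on edge]
    (5,5)@(11, 11): e=[12,22,-22] → ·
    (3,6)@(7, 13): e=[0,10,2] → █  [on edge]
    (4,6)@(9, 13): e=[12,26,-26] → ·
    (2,7)@(5, 15): e=[0,14,-2] → ·  [on edge]
    (3,7)@(7, 15): e=[12,30,-30] → ·
    (1,8)@(3, 17): e=[0,18,-6] → ·  [on edge]
    (0,9)@(1, 19): e=[0,22,-10] → ·  [on edge]
  covered (3 px):
    · · · · · · · · · · ·
    · · · · · · · · · · ·
    · · · · · · · · · · ·
    · · · · · · · · · · ·
    · · · · · █ · · · · ·
    · · · · █ · · · · · ·
    · · · █ · · · · · · ·
    · · · · · · · · · · ·
    · · · · · · · · · · ·
    · · · · · · · · · · ·
    · · · · · · · · · · ·
    · · · · · · · · · · ·
T1:
  2·area = 328
  edge (6, 0)→(22, 12): d=(16,12) right/bottom  bias=-1
  edge (22, 12)→(0, 16): d=(-22,4) right/bottom  bias=-1
  edge (0, 16)→(6, 0): d=(6,-16) top-left  bias=+0
    (3,0)@(7, 1): e=[4,302,22] → █
    (4,0)@(9, 1): e=[-20,294,54] → ·
    (2,1)@(5, 3): e=[60,266,2] → █
    (4,1)@(9, 3): e=[12,250,66] → █
    (5,1)@(11, 3): e=[-12,242,98] → ·
    (2,2)@(5, 5): e=[92,222,14] → █
    (5,2)@(11, 5): e=[20,198,110] → █
    (6,2)@(13, 5): e=[-4,190,142] → ·
    (2,3)@(5, 7): e=[124,178,26] → █
    (6,3)@(13, 7): e=[28,146,154] → █
    (7,3)@(15, 7): e=[4,138,186] → █
    (8,3)@(17, 7): e=[-20,130,218] → ·
  covered (41 px):
    · · · █ · · · · · · ·
    · · █ █ █ · · · · · ·
    · · █ █ █ █ · · · · ·
    · · █ █ █ █ █ █ · · ·
    · █ █ █ █ █ █ █ █ · ·
    · █ █ █ █ █ █ █ █ █ ·
    · █ █ █ █ █ █ █ · · ·
    █ █ █ · · · · · · · ·
    · · · · · · · · · · ·
    · · · · · · · · · · ·
    · · · · · · · · · · ·
    · · · · · · · · · · ·
T2:
  2·area = 176  (B↔C swapped to make it positive)
  edge (12, 22)→(12, 0): d=(0,-22) top-left  bias=+0
  edge (12, 0)→(20, 8): d=(8,8) right/bottom  bias=-1
  edge (20, 8)→(12, 22): d=(-8,14) right/bottom  bias=-1
    (6,0)@(13, 1): e=[22,0,154] → ·  [on edge]
    (6,1)@(13, 3): e=[22,16,138] → █
    (7,1)@(15, 3): e=[66,0,110] → ·  [on edge]
    (6,2)@(13, 5): e=[22,32,122] → █
    (7,2)@(15, 5): e=[66,16,94] → █
    (8,2)@(17, 5): e=[110,0,66] → ·  [on edge]
    (6,3)@(13, 7): e=[22,48,106] → █
    (8,3)@(17, 7): e=[110,16,50] → █
    (9,3)@(19, 7): e=[154,0,22] → ·  [on edge]
    (6,4)@(13, 9): e=[22,64,90] → █
    (9,4)@(19, 9): e=[154,16,6] → █
    (10,4)@(21, 9): e=[198,0,-22] → ·  [on edge]
  covered (20 px):
    · · · · · · · · · · ·
    · · · · · · █ · · · ·
    · · · · · · █ █ · · ·
    · · · · · · █ █ █ · ·
    · · · · · · █ █ █ █ ·
    · · · · · · █ █ █ · ·
    · · · · · · █ █ █ · ·
    · · · · · · █ █ · · ·
    · · · · · · █ · · · ·
    · · · · · · █ · · · ·
    · · · · · · · · · · ·
    · · · · · · · · · · ·

Answer: [[6,1],[6,2],[7,2],[6,3],[7,3],[8,3],[6,4],[7,4],[8,4],[9,4],[6,5],[7,5],[8,5],[6,6],[7,6],[8,6],[6,7],[7,7],[6,8],[6,9]]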